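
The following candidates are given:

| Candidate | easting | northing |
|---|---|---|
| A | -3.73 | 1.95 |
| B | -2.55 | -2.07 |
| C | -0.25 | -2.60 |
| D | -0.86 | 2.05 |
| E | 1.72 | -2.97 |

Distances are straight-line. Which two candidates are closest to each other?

Pairwise distances:
A–B: 4.19
A–C: 5.73
A–D: 2.87
A–E: 7.34
B–C: 2.36
B–D: 4.45
B–E: 4.36
C–D: 4.69
C–E: 2.00
D–E: 5.64
Closest pair: C–E at 2.00.

C and E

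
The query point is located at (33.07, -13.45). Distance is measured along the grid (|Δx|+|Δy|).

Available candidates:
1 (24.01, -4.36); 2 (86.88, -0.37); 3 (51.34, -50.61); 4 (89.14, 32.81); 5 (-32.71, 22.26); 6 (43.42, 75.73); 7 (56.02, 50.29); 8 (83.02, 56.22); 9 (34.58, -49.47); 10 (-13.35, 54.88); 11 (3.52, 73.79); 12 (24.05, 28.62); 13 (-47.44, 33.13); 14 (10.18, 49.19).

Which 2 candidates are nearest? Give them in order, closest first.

1, 9

Distances from (33.07, -13.45):
1: 18.15
2: 66.89
3: 55.43
4: 102.33
5: 101.49
6: 99.53
7: 86.69
8: 119.62
9: 37.53
10: 114.75
11: 116.79
12: 51.09
13: 127.09
14: 85.53
Sorted: 1 (18.15) < 9 (37.53) < 12 (51.09) < 3 (55.43) < …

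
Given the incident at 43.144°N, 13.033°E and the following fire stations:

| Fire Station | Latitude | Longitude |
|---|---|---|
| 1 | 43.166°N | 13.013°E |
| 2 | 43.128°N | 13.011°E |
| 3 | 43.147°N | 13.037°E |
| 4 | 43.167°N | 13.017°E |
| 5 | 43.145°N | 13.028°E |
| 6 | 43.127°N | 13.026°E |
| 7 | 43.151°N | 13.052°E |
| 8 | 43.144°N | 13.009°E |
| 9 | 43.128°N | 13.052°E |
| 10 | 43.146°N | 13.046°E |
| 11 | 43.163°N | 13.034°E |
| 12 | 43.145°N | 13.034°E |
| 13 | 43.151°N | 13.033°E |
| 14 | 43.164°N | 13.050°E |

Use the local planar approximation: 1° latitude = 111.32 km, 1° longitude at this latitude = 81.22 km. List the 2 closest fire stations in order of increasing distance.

Distances from 43.144°N, 13.033°E:
1: √((0.022·111.32)² + (-0.020·81.22)²) = √(5.99780 + 2.63868) = 2.939 km
2: √((-0.016·111.32)² + (-0.022·81.22)²) = √(3.17239 + 3.19280) = 2.523 km
3: √((0.003·111.32)² + (0.004·81.22)²) = √(0.11153 + 0.10555) = 0.466 km
4: √((0.023·111.32)² + (-0.016·81.22)²) = √(6.55544 + 1.68875) = 2.871 km
5: √((0.001·111.32)² + (-0.005·81.22)²) = √(0.01239 + 0.16492) = 0.421 km
6: √((-0.017·111.32)² + (-0.007·81.22)²) = √(3.58133 + 0.32324) = 1.976 km
7: √((0.007·111.32)² + (0.019·81.22)²) = √(0.60721 + 2.38140) = 1.729 km
8: √((0.000·111.32)² + (-0.024·81.22)²) = √(0.00000 + 3.79969) = 1.949 km
9: √((-0.016·111.32)² + (0.019·81.22)²) = √(3.17239 + 2.38140) = 2.357 km
10: √((0.002·111.32)² + (0.013·81.22)²) = √(0.04957 + 1.11484) = 1.079 km
11: √((0.019·111.32)² + (0.001·81.22)²) = √(4.47356 + 0.00660) = 2.117 km
12: √((0.001·111.32)² + (0.001·81.22)²) = √(0.01239 + 0.00660) = 0.138 km
13: √((0.007·111.32)² + (0.000·81.22)²) = √(0.60721 + 0.00000) = 0.779 km
14: √((0.020·111.32)² + (0.017·81.22)²) = √(4.95686 + 1.90644) = 2.620 km
Sorted: 12 (0.138 km) < 5 (0.421 km) < 3 (0.466 km) < 13 (0.779 km) < …

12, 5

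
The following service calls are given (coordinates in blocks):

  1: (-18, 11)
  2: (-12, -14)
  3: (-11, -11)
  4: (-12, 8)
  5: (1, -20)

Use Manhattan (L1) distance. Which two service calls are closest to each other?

2 and 3

Pairwise distances:
1–2: 31 blocks
1–3: 29 blocks
1–4: 9 blocks
1–5: 50 blocks
2–3: 4 blocks
2–4: 22 blocks
2–5: 19 blocks
3–4: 20 blocks
3–5: 21 blocks
4–5: 41 blocks
Closest pair: 2–3 at 4 blocks.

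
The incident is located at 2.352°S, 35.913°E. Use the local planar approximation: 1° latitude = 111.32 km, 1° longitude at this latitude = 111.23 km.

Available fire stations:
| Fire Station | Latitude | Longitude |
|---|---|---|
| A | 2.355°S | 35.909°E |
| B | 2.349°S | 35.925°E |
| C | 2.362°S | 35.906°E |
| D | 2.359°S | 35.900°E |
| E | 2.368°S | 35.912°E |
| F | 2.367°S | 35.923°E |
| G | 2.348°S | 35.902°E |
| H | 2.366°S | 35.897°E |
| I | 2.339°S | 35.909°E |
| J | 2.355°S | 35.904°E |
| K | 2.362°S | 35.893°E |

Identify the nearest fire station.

Distances from 2.352°S, 35.913°E:
A: 0.556 km
B: 1.376 km
C: 1.358 km
D: 1.643 km
E: 1.785 km
F: 2.006 km
G: 1.302 km
H: 2.366 km
I: 1.514 km
J: 1.055 km
K: 2.488 km
Minimum: A at 0.556 km.

A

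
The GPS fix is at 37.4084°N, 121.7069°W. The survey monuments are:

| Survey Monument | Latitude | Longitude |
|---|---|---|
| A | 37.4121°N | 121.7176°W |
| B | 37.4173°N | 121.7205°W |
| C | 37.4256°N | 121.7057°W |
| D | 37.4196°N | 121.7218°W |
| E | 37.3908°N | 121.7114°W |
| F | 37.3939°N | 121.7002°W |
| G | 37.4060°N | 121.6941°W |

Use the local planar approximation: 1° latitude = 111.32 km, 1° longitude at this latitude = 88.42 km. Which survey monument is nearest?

Distances from 37.4084°N, 121.7069°W:
A: √((0.0037·111.32)² + (-0.0107·88.42)²) = √(0.169648 + 0.895094) = 1.0319 km
B: √((0.0089·111.32)² + (-0.0136·88.42)²) = √(0.981582 + 1.446035) = 1.5581 km
C: √((0.0172·111.32)² + (0.0012·88.42)²) = √(3.666091 + 0.011258) = 1.9176 km
D: √((0.0112·111.32)² + (-0.0149·88.42)²) = √(1.554470 + 1.735696) = 1.8139 km
E: √((-0.0176·111.32)² + (-0.0045·88.42)²) = √(3.838590 + 0.158316) = 1.9992 km
F: √((-0.0145·111.32)² + (0.0067·88.42)²) = √(2.605448 + 0.350954) = 1.7194 km
G: √((-0.0024·111.32)² + (0.0128·88.42)²) = √(0.071379 + 1.280917) = 1.1629 km
Minimum: A at 1.0319 km.

A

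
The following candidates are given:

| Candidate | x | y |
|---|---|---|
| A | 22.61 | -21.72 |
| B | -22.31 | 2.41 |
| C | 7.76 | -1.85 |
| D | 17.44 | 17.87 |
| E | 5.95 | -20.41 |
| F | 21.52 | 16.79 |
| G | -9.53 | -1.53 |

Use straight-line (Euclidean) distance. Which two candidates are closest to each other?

D and F

Pairwise distances:
D–F: 4.22
B–G: 13.37
A–E: 16.71
C–G: 17.29
C–E: 18.65
C–D: 21.97
C–F: 23.17
E–G: 24.41
A–C: 24.81
B–C: 30.37
D–G: 33.22
F–G: 36.05
B–E: 36.32
A–G: 37.96
A–F: 38.53
A–D: 39.93
D–E: 39.97
E–F: 40.33
B–D: 42.65
B–F: 46.13
A–B: 50.99
Closest pair: D–F at 4.22.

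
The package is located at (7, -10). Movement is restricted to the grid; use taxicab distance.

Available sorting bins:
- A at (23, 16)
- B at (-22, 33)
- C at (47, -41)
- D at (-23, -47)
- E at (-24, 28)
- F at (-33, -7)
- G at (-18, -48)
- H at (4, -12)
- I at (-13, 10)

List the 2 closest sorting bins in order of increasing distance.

Distances from (7, -10):
A: |16| + |26| = 16 + 26 = 42
B: |-29| + |43| = 29 + 43 = 72
C: |40| + |-31| = 40 + 31 = 71
D: |-30| + |-37| = 30 + 37 = 67
E: |-31| + |38| = 31 + 38 = 69
F: |-40| + |3| = 40 + 3 = 43
G: |-25| + |-38| = 25 + 38 = 63
H: |-3| + |-2| = 3 + 2 = 5
I: |-20| + |20| = 20 + 20 = 40
Sorted: H (5) < I (40) < A (42) < F (43) < …

H, I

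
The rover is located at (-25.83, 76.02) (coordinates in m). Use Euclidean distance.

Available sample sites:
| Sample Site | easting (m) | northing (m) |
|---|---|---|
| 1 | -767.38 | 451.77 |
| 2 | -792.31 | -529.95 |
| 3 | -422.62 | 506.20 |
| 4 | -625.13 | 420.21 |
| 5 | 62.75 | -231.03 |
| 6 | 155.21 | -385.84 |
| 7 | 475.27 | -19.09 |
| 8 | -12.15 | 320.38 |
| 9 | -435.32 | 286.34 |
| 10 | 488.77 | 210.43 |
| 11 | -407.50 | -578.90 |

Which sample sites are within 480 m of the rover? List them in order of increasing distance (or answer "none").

Distances from (-25.83, 76.02):
1: 831.31 m
2: 977.08 m
3: 585.23 m
4: 691.11 m
5: 319.57 m
6: 496.07 m
7: 510.05 m
8: 244.74 m
9: 460.34 m
10: 531.86 m
11: 758.02 m
Threshold 480 m: 8 (244.74 m), 5 (319.57 m), 9 (460.34 m) are within range.

8, 5, 9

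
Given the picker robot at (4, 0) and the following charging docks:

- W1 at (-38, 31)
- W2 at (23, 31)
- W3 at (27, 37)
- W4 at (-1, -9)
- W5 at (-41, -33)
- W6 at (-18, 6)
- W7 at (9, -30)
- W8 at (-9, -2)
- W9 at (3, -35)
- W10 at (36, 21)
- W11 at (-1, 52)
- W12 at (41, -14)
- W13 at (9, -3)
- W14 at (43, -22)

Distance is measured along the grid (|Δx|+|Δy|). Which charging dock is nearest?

Distances from (4, 0):
W1: 73
W2: 50
W3: 60
W4: 14
W5: 78
W6: 28
W7: 35
W8: 15
W9: 36
W10: 53
W11: 57
W12: 51
W13: 8
W14: 61
Minimum: W13 at 8.

W13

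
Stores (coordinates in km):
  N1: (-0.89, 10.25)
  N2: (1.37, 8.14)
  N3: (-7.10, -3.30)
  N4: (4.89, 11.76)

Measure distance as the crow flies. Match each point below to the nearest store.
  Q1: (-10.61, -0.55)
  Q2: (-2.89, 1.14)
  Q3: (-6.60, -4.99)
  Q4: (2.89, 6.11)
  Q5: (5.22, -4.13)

Q1 at (-10.61, -0.55):
  N1: 14.53 km
  N2: 14.80 km
  N3: 4.46 km
  N4: 19.79 km
  → nearest: N3 (4.46 km)
Q2 at (-2.89, 1.14):
  N1: 9.33 km
  N2: 8.19 km
  N3: 6.12 km
  N4: 13.16 km
  → nearest: N3 (6.12 km)
Q3 at (-6.60, -4.99):
  N1: 16.27 km
  N2: 15.36 km
  N3: 1.76 km
  N4: 20.31 km
  → nearest: N3 (1.76 km)
Q4 at (2.89, 6.11):
  N1: 5.61 km
  N2: 2.54 km
  N3: 13.72 km
  N4: 5.99 km
  → nearest: N2 (2.54 km)
Q5 at (5.22, -4.13):
  N1: 15.62 km
  N2: 12.86 km
  N3: 12.35 km
  N4: 15.89 km
  → nearest: N3 (12.35 km)

Q1→N3; Q2→N3; Q3→N3; Q4→N2; Q5→N3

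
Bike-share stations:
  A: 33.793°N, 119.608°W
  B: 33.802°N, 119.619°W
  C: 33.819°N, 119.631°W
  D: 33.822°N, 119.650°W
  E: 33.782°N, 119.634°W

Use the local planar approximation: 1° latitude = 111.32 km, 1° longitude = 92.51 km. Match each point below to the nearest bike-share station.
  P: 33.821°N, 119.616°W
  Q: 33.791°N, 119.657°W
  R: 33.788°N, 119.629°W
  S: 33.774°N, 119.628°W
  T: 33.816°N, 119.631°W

P→C; Q→E; R→E; S→E; T→C

P at 33.821°N, 119.616°W:
  A: 3.204 km
  B: 2.133 km
  C: 1.405 km
  D: 3.147 km
  E: 4.650 km
  → nearest: C (1.405 km)
Q at 33.791°N, 119.657°W:
  A: 4.538 km
  B: 3.723 km
  C: 3.937 km
  D: 3.511 km
  E: 2.352 km
  → nearest: E (2.352 km)
R at 33.788°N, 119.629°W:
  A: 2.021 km
  B: 1.812 km
  C: 3.456 km
  D: 4.254 km
  E: 0.812 km
  → nearest: E (0.812 km)
S at 33.774°N, 119.628°W:
  A: 2.810 km
  B: 3.226 km
  C: 5.017 km
  D: 5.718 km
  E: 1.049 km
  → nearest: E (1.049 km)
T at 33.816°N, 119.631°W:
  A: 3.329 km
  B: 1.913 km
  C: 0.334 km
  D: 1.880 km
  E: 3.795 km
  → nearest: C (0.334 km)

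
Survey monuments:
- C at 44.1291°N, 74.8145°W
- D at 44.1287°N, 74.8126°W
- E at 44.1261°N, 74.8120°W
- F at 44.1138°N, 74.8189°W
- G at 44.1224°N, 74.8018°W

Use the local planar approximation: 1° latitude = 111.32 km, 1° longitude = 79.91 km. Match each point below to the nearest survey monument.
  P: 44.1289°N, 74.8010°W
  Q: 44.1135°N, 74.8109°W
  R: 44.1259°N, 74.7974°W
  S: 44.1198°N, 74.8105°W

P→G; Q→F; R→G; S→E

P at 44.1289°N, 74.8010°W:
  C: √((0.0002·111.32)² + (-0.0135·79.91)²) = √(0.000496 + 1.163777) = 1.0790 km
  D: √((-0.0002·111.32)² + (-0.0116·79.91)²) = √(0.000496 + 0.859247) = 0.9272 km
  E: √((-0.0028·111.32)² + (-0.0110·79.91)²) = √(0.097154 + 0.772659) = 0.9326 km
  F: √((-0.0151·111.32)² + (-0.0179·79.91)²) = √(2.825532 + 2.046013) = 2.2072 km
  G: √((-0.0065·111.32)² + (-0.0008·79.91)²) = √(0.523568 + 0.004087) = 0.7264 km
  → nearest: G (0.7264 km)
Q at 44.1135°N, 74.8109°W:
  C: √((0.0156·111.32)² + (-0.0036·79.91)²) = √(3.015752 + 0.082757) = 1.7603 km
  D: √((0.0152·111.32)² + (-0.0017·79.91)²) = √(2.863081 + 0.018454) = 1.6975 km
  E: √((0.0126·111.32)² + (-0.0011·79.91)²) = √(1.967377 + 0.007727) = 1.4054 km
  F: √((0.0003·111.32)² + (-0.0080·79.91)²) = √(0.001115 + 0.408679) = 0.6402 km
  G: √((0.0089·111.32)² + (0.0091·79.91)²) = √(0.981582 + 0.528792) = 1.2290 km
  → nearest: F (0.6402 km)
R at 44.1259°N, 74.7974°W:
  C: √((0.0032·111.32)² + (-0.0171·79.91)²) = √(0.126896 + 1.867216) = 1.4121 km
  D: √((0.0028·111.32)² + (-0.0152·79.91)²) = √(0.097154 + 1.475331) = 1.2540 km
  E: √((0.0002·111.32)² + (-0.0146·79.91)²) = √(0.000496 + 1.361156) = 1.1669 km
  F: √((-0.0121·111.32)² + (-0.0215·79.91)²) = √(1.814334 + 2.951747) = 2.1831 km
  G: √((-0.0035·111.32)² + (-0.0044·79.91)²) = √(0.151804 + 0.123625) = 0.5248 km
  → nearest: G (0.5248 km)
S at 44.1198°N, 74.8105°W:
  C: √((0.0093·111.32)² + (-0.0040·79.91)²) = √(1.071796 + 0.102170) = 1.0835 km
  D: √((0.0089·111.32)² + (-0.0021·79.91)²) = √(0.981582 + 0.028161) = 1.0049 km
  E: √((0.0063·111.32)² + (-0.0015·79.91)²) = √(0.491844 + 0.014368) = 0.7115 km
  F: √((-0.0060·111.32)² + (-0.0084·79.91)²) = √(0.446117 + 0.450569) = 0.9469 km
  G: √((0.0026·111.32)² + (0.0087·79.91)²) = √(0.083771 + 0.483327) = 0.7531 km
  → nearest: E (0.7115 km)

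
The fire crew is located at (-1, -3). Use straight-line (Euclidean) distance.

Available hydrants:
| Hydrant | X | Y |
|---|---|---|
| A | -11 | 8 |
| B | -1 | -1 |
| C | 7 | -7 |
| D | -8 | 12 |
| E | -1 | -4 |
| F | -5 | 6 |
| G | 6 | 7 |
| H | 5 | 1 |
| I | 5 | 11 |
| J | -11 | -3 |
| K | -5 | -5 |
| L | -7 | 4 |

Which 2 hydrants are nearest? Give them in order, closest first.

Distances from (-1, -3):
A: √((-10)² + (11)²) = √(100.000 + 121.000) = 14.9
B: √((0)² + (2)²) = √(0.000 + 4.000) = 2.0
C: √((8)² + (-4)²) = √(64.000 + 16.000) = 8.9
D: √((-7)² + (15)²) = √(49.000 + 225.000) = 16.6
E: √((0)² + (-1)²) = √(0.000 + 1.000) = 1.0
F: √((-4)² + (9)²) = √(16.000 + 81.000) = 9.8
G: √((7)² + (10)²) = √(49.000 + 100.000) = 12.2
H: √((6)² + (4)²) = √(36.000 + 16.000) = 7.2
I: √((6)² + (14)²) = √(36.000 + 196.000) = 15.2
J: √((-10)² + (0)²) = √(100.000 + 0.000) = 10.0
K: √((-4)² + (-2)²) = √(16.000 + 4.000) = 4.5
L: √((-6)² + (7)²) = √(36.000 + 49.000) = 9.2
Sorted: E (1.0) < B (2.0) < K (4.5) < H (7.2) < …

E, B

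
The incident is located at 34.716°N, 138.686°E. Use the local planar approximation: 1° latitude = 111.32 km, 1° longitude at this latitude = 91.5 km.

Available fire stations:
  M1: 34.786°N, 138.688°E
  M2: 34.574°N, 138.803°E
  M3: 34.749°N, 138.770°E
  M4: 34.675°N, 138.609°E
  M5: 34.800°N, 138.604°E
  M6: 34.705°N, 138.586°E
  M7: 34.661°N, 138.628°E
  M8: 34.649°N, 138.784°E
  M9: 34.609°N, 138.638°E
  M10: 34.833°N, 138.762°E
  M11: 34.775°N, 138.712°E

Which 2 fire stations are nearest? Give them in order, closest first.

M11, M1

Distances from 34.716°N, 138.686°E:
M1: 7.795 km
M2: 19.091 km
M3: 8.519 km
M4: 8.395 km
M5: 11.989 km
M6: 9.232 km
M7: 8.102 km
M8: 11.663 km
M9: 12.695 km
M10: 14.765 km
M11: 6.985 km
Sorted: M11 (6.985 km) < M1 (7.795 km) < M7 (8.102 km) < M4 (8.395 km) < …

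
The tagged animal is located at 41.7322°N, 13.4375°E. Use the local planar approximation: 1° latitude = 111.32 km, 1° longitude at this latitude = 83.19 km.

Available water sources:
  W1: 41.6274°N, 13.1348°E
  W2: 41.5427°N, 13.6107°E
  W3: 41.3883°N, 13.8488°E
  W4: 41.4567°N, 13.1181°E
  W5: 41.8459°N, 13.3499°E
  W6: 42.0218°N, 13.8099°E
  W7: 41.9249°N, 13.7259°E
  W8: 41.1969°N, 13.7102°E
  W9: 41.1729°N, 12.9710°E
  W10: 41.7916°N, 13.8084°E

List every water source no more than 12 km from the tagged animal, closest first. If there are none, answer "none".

Distances from 41.7322°N, 13.4375°E:
W1: √((-0.1048·111.32)² + (-0.3027·83.19)²) = √(136.103396 + 634.113633) = 27.7528 km
W2: √((-0.1895·111.32)² + (0.1732·83.19)²) = √(445.004932 + 207.605103) = 25.5462 km
W3: √((-0.3439·111.32)² + (0.4113·83.19)²) = √(1465.584108 + 1170.737872) = 51.3451 km
W4: √((-0.2755·111.32)² + (-0.3194·83.19)²) = √(940.566706 + 706.011983) = 40.5781 km
W5: √((0.1137·111.32)² + (-0.0876·83.19)²) = √(160.201775 + 53.106840) = 14.6051 km
W6: √((0.2896·111.32)² + (0.3724·83.19)²) = √(1039.306182 + 959.757674) = 44.7109 km
W7: √((0.1927·111.32)² + (0.2884·83.19)²) = √(460.161017 + 575.615872) = 32.1835 km
W8: √((-0.5353·111.32)² + (0.2727·83.19)²) = √(3550.919951 + 514.650649) = 63.7618 km
W9: √((-0.5593·111.32)² + (-0.4665·83.19)²) = √(3876.466489 + 1506.071342) = 73.3658 km
W10: √((0.0594·111.32)² + (0.3709·83.19)²) = √(43.723940 + 952.041577) = 31.5558 km
Threshold 12 km: none within range.

none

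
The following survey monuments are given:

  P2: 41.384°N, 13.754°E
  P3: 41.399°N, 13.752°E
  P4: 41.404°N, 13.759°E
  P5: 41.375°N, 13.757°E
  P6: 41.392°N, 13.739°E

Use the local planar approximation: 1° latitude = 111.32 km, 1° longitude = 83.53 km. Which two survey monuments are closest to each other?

P3 and P4

Pairwise distances:
P2–P3: √((0.015·111.32)² + (-0.002·83.53)²) = √(2.78823 + 0.02791) = 1.678 km
P2–P4: √((0.020·111.32)² + (0.005·83.53)²) = √(4.95686 + 0.17443) = 2.265 km
P2–P5: √((-0.009·111.32)² + (0.003·83.53)²) = √(1.00376 + 0.06280) = 1.033 km
P2–P6: √((0.008·111.32)² + (-0.015·83.53)²) = √(0.79310 + 1.56988) = 1.537 km
P3–P4: √((0.005·111.32)² + (0.007·83.53)²) = √(0.30980 + 0.34189) = 0.807 km
P3–P5: √((-0.024·111.32)² + (0.005·83.53)²) = √(7.13787 + 0.17443) = 2.704 km
P3–P6: √((-0.007·111.32)² + (-0.013·83.53)²) = √(0.60721 + 1.17916) = 1.337 km
P4–P5: √((-0.029·111.32)² + (-0.002·83.53)²) = √(10.42179 + 0.02791) = 3.233 km
P4–P6: √((-0.012·111.32)² + (-0.020·83.53)²) = √(1.78447 + 2.79090) = 2.139 km
P5–P6: √((0.017·111.32)² + (-0.018·83.53)²) = √(3.58133 + 2.26063) = 2.417 km
Closest pair: P3–P4 at 0.807 km.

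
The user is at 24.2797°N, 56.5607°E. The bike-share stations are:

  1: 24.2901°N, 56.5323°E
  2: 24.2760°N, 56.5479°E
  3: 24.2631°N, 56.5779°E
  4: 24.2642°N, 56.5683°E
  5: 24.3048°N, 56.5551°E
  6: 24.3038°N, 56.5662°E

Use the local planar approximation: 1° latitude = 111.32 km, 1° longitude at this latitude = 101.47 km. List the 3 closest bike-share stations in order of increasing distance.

2, 4, 3

Distances from 24.2797°N, 56.5607°E:
1: 3.1056 km
2: 1.3626 km
3: 2.5418 km
4: 1.8900 km
5: 2.8513 km
6: 2.7402 km
Sorted: 2 (1.3626 km) < 4 (1.8900 km) < 3 (2.5418 km) < 6 (2.7402 km) < 5 (2.8513 km) < …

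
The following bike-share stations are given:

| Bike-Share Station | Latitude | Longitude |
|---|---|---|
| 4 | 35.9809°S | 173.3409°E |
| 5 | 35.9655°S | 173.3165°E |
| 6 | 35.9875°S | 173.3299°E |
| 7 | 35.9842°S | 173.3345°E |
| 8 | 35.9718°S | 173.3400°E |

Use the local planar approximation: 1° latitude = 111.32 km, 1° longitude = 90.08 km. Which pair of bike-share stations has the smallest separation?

6 and 7

Pairwise distances:
4–5: √((0.0154·111.32)² + (-0.0244·90.08)²) = √(2.938920 + 4.830993) = 2.7875 km
4–6: √((-0.0066·111.32)² + (-0.0110·90.08)²) = √(0.539802 + 0.981843) = 1.2335 km
4–7: √((-0.0033·111.32)² + (-0.0064·90.08)²) = √(0.134950 + 0.332366) = 0.6836 km
4–8: √((0.0091·111.32)² + (-0.0009·90.08)²) = √(1.026193 + 0.006573) = 1.0163 km
5–6: √((-0.0220·111.32)² + (0.0134·90.08)²) = √(5.997797 + 1.457023) = 2.7304 km
5–7: √((-0.0187·111.32)² + (0.0180·90.08)²) = √(4.333408 + 2.629068) = 2.6387 km
5–8: √((-0.0063·111.32)² + (0.0235·90.08)²) = √(0.491844 + 4.481181) = 2.2300 km
6–7: √((0.0033·111.32)² + (0.0046·90.08)²) = √(0.134950 + 0.171701) = 0.5538 km
6–8: √((0.0157·111.32)² + (0.0101·90.08)²) = √(3.054539 + 0.827751) = 1.9704 km
7–8: √((0.0124·111.32)² + (0.0055·90.08)²) = √(1.905416 + 0.245461) = 1.4666 km
Closest pair: 6–7 at 0.5538 km.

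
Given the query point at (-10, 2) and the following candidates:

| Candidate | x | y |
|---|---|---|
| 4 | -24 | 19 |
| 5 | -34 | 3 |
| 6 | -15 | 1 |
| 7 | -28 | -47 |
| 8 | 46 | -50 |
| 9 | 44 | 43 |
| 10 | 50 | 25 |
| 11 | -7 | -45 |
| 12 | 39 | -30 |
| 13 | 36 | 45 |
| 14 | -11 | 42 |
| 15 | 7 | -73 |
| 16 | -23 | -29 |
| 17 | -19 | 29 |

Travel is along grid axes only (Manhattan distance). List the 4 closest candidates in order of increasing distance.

Distances from (-10, 2):
4: 31
5: 25
6: 6
7: 67
8: 108
9: 95
10: 83
11: 50
12: 81
13: 89
14: 41
15: 92
16: 44
17: 36
Sorted: 6 (6) < 5 (25) < 4 (31) < 17 (36) < 14 (41) < 16 (44) < …

6, 5, 4, 17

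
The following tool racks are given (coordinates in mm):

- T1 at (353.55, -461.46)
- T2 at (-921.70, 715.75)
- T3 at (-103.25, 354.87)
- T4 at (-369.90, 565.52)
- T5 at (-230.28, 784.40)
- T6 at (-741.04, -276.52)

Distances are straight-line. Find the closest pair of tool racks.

T4 and T5

Pairwise distances:
T1–T2: 1735.54 mm
T1–T3: 935.45 mm
T1–T4: 1256.21 mm
T1–T5: 1375.87 mm
T1–T6: 1110.10 mm
T2–T3: 894.48 mm
T2–T4: 571.88 mm
T2–T5: 694.82 mm
T2–T6: 1008.58 mm
T3–T4: 339.82 mm
T3–T5: 447.92 mm
T3–T6: 897.46 mm
T4–T5: 259.62 mm
T4–T6: 920.20 mm
T5–T6: 1177.47 mm
Closest pair: T4–T5 at 259.62 mm.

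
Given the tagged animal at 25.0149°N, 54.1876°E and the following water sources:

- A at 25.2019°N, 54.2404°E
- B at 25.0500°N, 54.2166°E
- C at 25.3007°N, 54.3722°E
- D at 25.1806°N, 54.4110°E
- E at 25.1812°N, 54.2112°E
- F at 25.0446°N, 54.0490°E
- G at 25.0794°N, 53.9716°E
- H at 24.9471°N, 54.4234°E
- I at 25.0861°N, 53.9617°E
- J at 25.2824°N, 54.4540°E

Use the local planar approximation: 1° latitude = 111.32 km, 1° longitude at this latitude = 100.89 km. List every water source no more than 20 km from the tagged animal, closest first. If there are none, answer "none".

Distances from 25.0149°N, 54.1876°E:
A: 21.4876 km
B: 4.8814 km
C: 36.8656 km
D: 29.1246 km
E: 18.6650 km
F: 14.3689 km
G: 22.9446 km
H: 24.9584 km
I: 24.1299 km
J: 40.1138 km
Threshold 20 km: B (4.8814 km), F (14.3689 km), E (18.6650 km) are within range.

B, F, E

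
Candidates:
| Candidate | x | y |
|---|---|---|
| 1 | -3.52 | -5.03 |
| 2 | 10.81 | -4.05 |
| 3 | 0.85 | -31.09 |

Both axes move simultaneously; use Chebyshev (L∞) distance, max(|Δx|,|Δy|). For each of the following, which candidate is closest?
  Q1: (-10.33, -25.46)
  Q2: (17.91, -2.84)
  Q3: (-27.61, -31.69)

Q1→3; Q2→2; Q3→1

Q1 at (-10.33, -25.46):
  1: 20.43
  2: 21.41
  3: 11.18
  → nearest: 3 (11.18)
Q2 at (17.91, -2.84):
  1: 21.43
  2: 7.10
  3: 28.25
  → nearest: 2 (7.10)
Q3 at (-27.61, -31.69):
  1: 26.66
  2: 38.42
  3: 28.46
  → nearest: 1 (26.66)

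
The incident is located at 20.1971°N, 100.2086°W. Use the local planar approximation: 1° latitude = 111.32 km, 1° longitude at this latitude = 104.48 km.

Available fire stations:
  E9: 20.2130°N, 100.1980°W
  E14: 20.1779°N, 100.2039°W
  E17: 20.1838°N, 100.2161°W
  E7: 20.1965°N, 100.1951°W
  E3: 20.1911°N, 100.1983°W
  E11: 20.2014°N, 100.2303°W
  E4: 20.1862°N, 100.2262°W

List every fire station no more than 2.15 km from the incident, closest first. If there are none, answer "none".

E3, E7, E17, E9

Distances from 20.1971°N, 100.2086°W:
E9: 2.0879 km
E14: 2.1930 km
E17: 1.6751 km
E7: 1.4121 km
E3: 1.2666 km
E11: 2.3172 km
E4: 2.2031 km
Threshold 2.15 km: E3 (1.2666 km), E7 (1.4121 km), E17 (1.6751 km), E9 (2.0879 km) are within range.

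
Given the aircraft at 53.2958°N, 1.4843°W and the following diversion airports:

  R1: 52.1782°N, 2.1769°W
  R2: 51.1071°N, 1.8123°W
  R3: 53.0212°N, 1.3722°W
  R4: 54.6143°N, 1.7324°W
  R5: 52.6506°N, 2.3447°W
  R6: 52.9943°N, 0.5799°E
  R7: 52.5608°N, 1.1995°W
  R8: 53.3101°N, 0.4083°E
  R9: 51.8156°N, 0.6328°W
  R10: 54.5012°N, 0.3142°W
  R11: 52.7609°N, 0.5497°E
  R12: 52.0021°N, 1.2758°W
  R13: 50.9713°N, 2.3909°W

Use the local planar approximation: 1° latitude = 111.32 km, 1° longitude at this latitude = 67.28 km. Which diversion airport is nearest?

R3

Distances from 53.2958°N, 1.4843°W:
R1: √((-1.1176·111.32)² + (-0.6926·67.28)²) = √(15478.154648 + 2171.385533) = 132.8516 km
R2: √((-2.1887·111.32)² + (-0.3280·67.28)²) = √(59363.414249 + 486.989562) = 244.6434 km
R3: √((-0.2746·111.32)² + (0.1121·67.28)²) = √(934.431480 + 56.883091) = 31.4851 km
R4: √((1.3185·111.32)² + (-0.2481·67.28)²) = √(21543.023916 + 278.628473) = 147.7215 km
R5: √((-0.6452·111.32)² + (-0.8604·67.28)²) = √(5158.638710 + 3350.987201) = 92.2476 km
R6: √((-0.3015·111.32)² + (2.0642·67.28)²) = √(1126.473626 + 19287.481078) = 142.8774 km
R7: √((-0.7350·111.32)² + (0.2848·67.28)²) = √(6694.545128 + 367.157104) = 84.0339 km
R8: √((0.0143·111.32)² + (1.8926·67.28)²) = √(2.534069 + 16213.980154) = 127.3441 km
R9: √((-1.4802·111.32)² + (0.8515·67.28)²) = √(27151.085357 + 3282.020355) = 174.4509 km
R10: √((1.2054·111.32)² + (1.1701·67.28)²) = √(18005.648576 + 6197.519819) = 155.5737 km
R11: √((-0.5349·111.32)² + (2.0340·67.28)²) = √(3545.615123 + 18727.243730) = 149.2409 km
R12: √((-1.2937·111.32)² + (0.2085·67.28)²) = √(20740.229208 + 196.781417) = 144.6963 km
R13: √((-2.3245·111.32)² + (-0.9066·67.28)²) = √(66958.466128 + 3720.517872) = 265.8552 km
Minimum: R3 at 31.4851 km.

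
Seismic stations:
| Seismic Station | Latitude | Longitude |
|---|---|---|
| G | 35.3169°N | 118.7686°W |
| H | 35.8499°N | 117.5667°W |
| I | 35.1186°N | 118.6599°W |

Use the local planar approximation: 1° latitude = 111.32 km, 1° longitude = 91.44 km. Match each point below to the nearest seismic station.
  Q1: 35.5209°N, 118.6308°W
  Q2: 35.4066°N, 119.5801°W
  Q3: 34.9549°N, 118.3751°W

Q1 at 35.5209°N, 118.6308°W:
  G: 25.9708 km
  H: 103.9658 km
  I: 44.8630 km
  → nearest: G (25.9708 km)
Q2 at 35.4066°N, 119.5801°W:
  G: 74.8724 km
  H: 190.6043 km
  I: 90.0440 km
  → nearest: G (74.8724 km)
Q3 at 34.9549°N, 118.3751°W:
  G: 54.0240 km
  H: 124.0588 km
  I: 31.7848 km
  → nearest: I (31.7848 km)

Q1→G; Q2→G; Q3→I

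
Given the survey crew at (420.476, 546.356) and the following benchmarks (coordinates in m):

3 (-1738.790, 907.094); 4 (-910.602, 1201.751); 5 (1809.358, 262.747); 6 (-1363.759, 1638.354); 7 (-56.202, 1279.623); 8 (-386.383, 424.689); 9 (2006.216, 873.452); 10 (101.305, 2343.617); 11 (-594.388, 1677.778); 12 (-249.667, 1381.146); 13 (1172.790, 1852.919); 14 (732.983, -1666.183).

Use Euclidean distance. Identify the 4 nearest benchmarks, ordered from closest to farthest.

Distances from (420.476, 546.356):
3: 2189.192 m
4: 1483.682 m
5: 1417.543 m
6: 2091.878 m
7: 874.587 m
8: 815.981 m
9: 1619.124 m
10: 1825.381 m
11: 1519.890 m
12: 1070.498 m
13: 1507.675 m
14: 2234.500 m
Sorted: 8 (815.981 m) < 7 (874.587 m) < 12 (1070.498 m) < 5 (1417.543 m) < 4 (1483.682 m) < 13 (1507.675 m) < …

8, 7, 12, 5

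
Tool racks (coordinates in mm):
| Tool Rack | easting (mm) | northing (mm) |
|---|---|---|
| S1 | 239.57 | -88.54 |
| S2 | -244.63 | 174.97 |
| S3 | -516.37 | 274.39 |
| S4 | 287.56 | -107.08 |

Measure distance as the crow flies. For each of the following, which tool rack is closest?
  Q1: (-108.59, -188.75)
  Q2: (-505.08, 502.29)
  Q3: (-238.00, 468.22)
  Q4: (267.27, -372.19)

Q1 at (-108.59, -188.75):
  S1: √((348.16)² + (100.21)²) = √(121215.3856 + 10042.0441) = 362.29 mm
  S2: √((-136.04)² + (363.72)²) = √(18506.8816 + 132292.2384) = 388.33 mm
  S3: √((-407.78)² + (463.14)²) = √(166284.5284 + 214498.6596) = 617.08 mm
  S4: √((396.15)² + (81.67)²) = √(156934.8225 + 6669.9889) = 404.48 mm
  → nearest: S1 (362.29 mm)
Q2 at (-505.08, 502.29):
  S1: √((744.65)² + (-590.83)²) = √(554503.6225 + 349080.0889) = 950.57 mm
  S2: √((260.45)² + (-327.32)²) = √(67834.2025 + 107138.3824) = 418.30 mm
  S3: √((-11.29)² + (-227.90)²) = √(127.4641 + 51938.4100) = 228.18 mm
  S4: √((792.64)² + (-609.37)²) = √(628278.1696 + 371331.7969) = 999.80 mm
  → nearest: S3 (228.18 mm)
Q3 at (-238.00, 468.22):
  S1: √((477.57)² + (-556.76)²) = √(228073.1049 + 309981.6976) = 733.52 mm
  S2: √((-6.63)² + (-293.25)²) = √(43.9569 + 85995.5625) = 293.32 mm
  S3: √((-278.37)² + (-193.83)²) = √(77489.8569 + 37570.0689) = 339.20 mm
  S4: √((525.56)² + (-575.30)²) = √(276213.3136 + 330970.0900) = 779.22 mm
  → nearest: S2 (293.32 mm)
Q4 at (267.27, -372.19):
  S1: √((-27.70)² + (283.65)²) = √(767.2900 + 80457.3225) = 285.00 mm
  S2: √((-511.90)² + (547.16)²) = √(262041.6100 + 299384.0656) = 749.28 mm
  S3: √((-783.64)² + (646.58)²) = √(614091.6496 + 418065.6964) = 1015.95 mm
  S4: √((20.29)² + (265.11)²) = √(411.6841 + 70283.3121) = 265.89 mm
  → nearest: S4 (265.89 mm)

Q1→S1; Q2→S3; Q3→S2; Q4→S4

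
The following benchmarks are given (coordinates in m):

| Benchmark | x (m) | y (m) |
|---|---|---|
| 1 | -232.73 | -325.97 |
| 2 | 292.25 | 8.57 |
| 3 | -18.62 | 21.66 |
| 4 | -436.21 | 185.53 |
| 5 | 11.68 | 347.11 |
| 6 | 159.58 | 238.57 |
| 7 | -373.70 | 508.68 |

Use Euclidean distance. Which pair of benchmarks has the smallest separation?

Pairwise distances:
1–2: 622.51 m
1–3: 408.28 m
1–4: 550.49 m
1–5: 716.08 m
1–6: 687.47 m
1–7: 846.47 m
2–3: 311.15 m
2–4: 749.65 m
2–5: 439.69 m
2–6: 265.52 m
2–7: 832.83 m
3–4: 448.59 m
3–5: 326.86 m
3–6: 280.72 m
3–7: 602.72 m
4–5: 476.14 m
4–6: 598.15 m
4–7: 329.14 m
5–6: 183.45 m
5–7: 417.88 m
6–7: 597.79 m
Closest pair: 5–6 at 183.45 m.

5 and 6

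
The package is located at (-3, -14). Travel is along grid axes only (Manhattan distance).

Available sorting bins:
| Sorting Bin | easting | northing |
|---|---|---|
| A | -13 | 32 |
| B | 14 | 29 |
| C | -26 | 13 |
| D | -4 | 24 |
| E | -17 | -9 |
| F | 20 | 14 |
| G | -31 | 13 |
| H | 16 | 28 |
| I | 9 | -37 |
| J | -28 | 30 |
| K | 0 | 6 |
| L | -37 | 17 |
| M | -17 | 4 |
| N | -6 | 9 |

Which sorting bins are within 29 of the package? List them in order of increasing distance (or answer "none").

Distances from (-3, -14):
A: |-10| + |46| = 10 + 46 = 56
B: |17| + |43| = 17 + 43 = 60
C: |-23| + |27| = 23 + 27 = 50
D: |-1| + |38| = 1 + 38 = 39
E: |-14| + |5| = 14 + 5 = 19
F: |23| + |28| = 23 + 28 = 51
G: |-28| + |27| = 28 + 27 = 55
H: |19| + |42| = 19 + 42 = 61
I: |12| + |-23| = 12 + 23 = 35
J: |-25| + |44| = 25 + 44 = 69
K: |3| + |20| = 3 + 20 = 23
L: |-34| + |31| = 34 + 31 = 65
M: |-14| + |18| = 14 + 18 = 32
N: |-3| + |23| = 3 + 23 = 26
Threshold 29: E (19), K (23), N (26) are within range.

E, K, N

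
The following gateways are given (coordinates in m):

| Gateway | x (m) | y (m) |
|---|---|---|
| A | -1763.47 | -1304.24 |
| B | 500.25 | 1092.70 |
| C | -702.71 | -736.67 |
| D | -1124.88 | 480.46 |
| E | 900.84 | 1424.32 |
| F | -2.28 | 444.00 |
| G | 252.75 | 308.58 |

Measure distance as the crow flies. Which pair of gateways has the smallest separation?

Pairwise distances:
A–B: √((2263.72)² + (2396.94)²) = √(5124428.2384 + 5745321.3636) = 3296.93 m
A–C: √((1060.76)² + (567.57)²) = √(1125211.7776 + 322135.7049) = 1203.06 m
A–D: √((638.59)² + (1784.70)²) = √(407797.1881 + 3185154.0900) = 1895.51 m
A–E: √((2664.31)² + (2728.56)²) = √(7098547.7761 + 7445039.6736) = 3813.61 m
A–F: √((1761.19)² + (1748.24)²) = √(3101790.2161 + 3056343.0976) = 2481.56 m
A–G: √((2016.22)² + (1612.82)²) = √(4065143.0884 + 2601188.3524) = 2581.92 m
B–C: √((-1202.96)² + (-1829.37)²) = √(1447112.7616 + 3346594.5969) = 2189.45 m
B–D: √((-1625.13)² + (-612.24)²) = √(2641047.5169 + 374837.8176) = 1736.63 m
B–E: √((400.59)² + (331.62)²) = √(160472.3481 + 109971.8244) = 520.04 m
B–F: √((-502.53)² + (-648.70)²) = √(252536.4009 + 420811.6900) = 820.58 m
B–G: √((-247.50)² + (-784.12)²) = √(61256.2500 + 614844.1744) = 822.25 m
C–D: √((-422.17)² + (1217.13)²) = √(178227.5089 + 1481405.4369) = 1288.27 m
C–E: √((1603.55)² + (2160.99)²) = √(2571372.6025 + 4669877.7801) = 2690.96 m
C–F: √((700.43)² + (1180.67)²) = √(490602.1849 + 1393981.6489) = 1372.80 m
C–G: √((955.46)² + (1045.25)²) = √(912903.8116 + 1092547.5625) = 1416.14 m
D–E: √((2025.72)² + (943.86)²) = √(4103541.5184 + 890871.6996) = 2234.82 m
D–F: √((1122.60)² + (-36.46)²) = √(1260230.7600 + 1329.3316) = 1123.19 m
D–G: √((1377.63)² + (-171.88)²) = √(1897864.4169 + 29542.7344) = 1388.31 m
E–F: √((-903.12)² + (-980.32)²) = √(815625.7344 + 961027.3024) = 1332.91 m
E–G: √((-648.09)² + (-1115.74)²) = √(420020.6481 + 1244875.7476) = 1290.31 m
F–G: √((255.03)² + (-135.42)²) = √(65040.3009 + 18338.5764) = 288.75 m
Closest pair: F–G at 288.75 m.

F and G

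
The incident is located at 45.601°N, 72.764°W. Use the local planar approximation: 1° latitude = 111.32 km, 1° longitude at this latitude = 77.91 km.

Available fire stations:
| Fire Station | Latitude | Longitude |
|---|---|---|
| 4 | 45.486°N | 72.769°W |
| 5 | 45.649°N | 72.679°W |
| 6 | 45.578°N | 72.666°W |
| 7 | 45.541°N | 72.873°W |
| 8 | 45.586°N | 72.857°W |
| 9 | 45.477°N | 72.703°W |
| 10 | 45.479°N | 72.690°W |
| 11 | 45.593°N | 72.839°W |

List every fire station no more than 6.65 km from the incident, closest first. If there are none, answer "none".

11

Distances from 45.601°N, 72.764°W:
4: √((-0.115·111.32)² + (-0.005·77.91)²) = √(163.88608 + 0.15175) = 12.808 km
5: √((0.048·111.32)² + (0.085·77.91)²) = √(28.55150 + 43.85552) = 8.509 km
6: √((-0.023·111.32)² + (0.098·77.91)²) = √(6.55544 + 58.29597) = 8.053 km
7: √((-0.060·111.32)² + (-0.109·77.91)²) = √(44.61171 + 72.11729) = 10.804 km
8: √((-0.015·111.32)² + (-0.093·77.91)²) = √(2.78823 + 52.49915) = 7.436 km
9: √((-0.124·111.32)² + (0.061·77.91)²) = √(190.54158 + 22.58635) = 14.599 km
10: √((-0.122·111.32)² + (0.074·77.91)²) = √(184.44465 + 33.23915) = 14.754 km
11: √((-0.008·111.32)² + (-0.075·77.91)²) = √(0.79310 + 34.14357) = 5.911 km
Threshold 6.65 km: 11 (5.911 km) is within range.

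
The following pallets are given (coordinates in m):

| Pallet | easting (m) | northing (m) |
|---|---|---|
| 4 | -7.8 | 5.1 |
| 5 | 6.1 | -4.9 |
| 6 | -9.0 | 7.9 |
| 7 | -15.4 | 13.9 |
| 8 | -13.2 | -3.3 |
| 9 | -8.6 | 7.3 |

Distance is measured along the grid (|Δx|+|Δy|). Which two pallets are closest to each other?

Pairwise distances:
6–9: 1.0 m
4–9: 3.0 m
4–6: 4.0 m
6–7: 12.4 m
7–9: 13.4 m
4–8: 13.8 m
8–9: 15.2 m
6–8: 15.4 m
4–7: 16.4 m
7–8: 19.4 m
5–8: 20.9 m
4–5: 23.9 m
5–9: 26.9 m
5–6: 27.9 m
5–7: 40.3 m
Closest pair: 6–9 at 1.0 m.

6 and 9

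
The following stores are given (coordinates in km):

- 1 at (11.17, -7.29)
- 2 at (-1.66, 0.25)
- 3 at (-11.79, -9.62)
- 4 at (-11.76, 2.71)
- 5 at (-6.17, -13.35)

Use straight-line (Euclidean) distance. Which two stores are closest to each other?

3 and 5

Pairwise distances:
1–2: √((-12.83)² + (7.54)²) = √(164.6089 + 56.8516) = 14.88 km
1–3: √((-22.96)² + (-2.33)²) = √(527.1616 + 5.4289) = 23.08 km
1–4: √((-22.93)² + (10.00)²) = √(525.7849 + 100.0000) = 25.02 km
1–5: √((-17.34)² + (-6.06)²) = √(300.6756 + 36.7236) = 18.37 km
2–3: √((-10.13)² + (-9.87)²) = √(102.6169 + 97.4169) = 14.14 km
2–4: √((-10.10)² + (2.46)²) = √(102.0100 + 6.0516) = 10.40 km
2–5: √((-4.51)² + (-13.60)²) = √(20.3401 + 184.9600) = 14.33 km
3–4: √((0.03)² + (12.33)²) = √(0.0009 + 152.0289) = 12.33 km
3–5: √((5.62)² + (-3.73)²) = √(31.5844 + 13.9129) = 6.75 km
4–5: √((5.59)² + (-16.06)²) = √(31.2481 + 257.9236) = 17.01 km
Closest pair: 3–5 at 6.75 km.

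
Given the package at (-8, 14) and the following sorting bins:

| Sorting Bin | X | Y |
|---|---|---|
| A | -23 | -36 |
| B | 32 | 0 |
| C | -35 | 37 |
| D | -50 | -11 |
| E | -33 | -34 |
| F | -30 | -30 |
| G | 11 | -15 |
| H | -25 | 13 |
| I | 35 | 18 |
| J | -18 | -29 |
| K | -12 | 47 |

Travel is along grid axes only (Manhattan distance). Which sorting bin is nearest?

Distances from (-8, 14):
A: |-15| + |-50| = 15 + 50 = 65
B: |40| + |-14| = 40 + 14 = 54
C: |-27| + |23| = 27 + 23 = 50
D: |-42| + |-25| = 42 + 25 = 67
E: |-25| + |-48| = 25 + 48 = 73
F: |-22| + |-44| = 22 + 44 = 66
G: |19| + |-29| = 19 + 29 = 48
H: |-17| + |-1| = 17 + 1 = 18
I: |43| + |4| = 43 + 4 = 47
J: |-10| + |-43| = 10 + 43 = 53
K: |-4| + |33| = 4 + 33 = 37
Minimum: H at 18.

H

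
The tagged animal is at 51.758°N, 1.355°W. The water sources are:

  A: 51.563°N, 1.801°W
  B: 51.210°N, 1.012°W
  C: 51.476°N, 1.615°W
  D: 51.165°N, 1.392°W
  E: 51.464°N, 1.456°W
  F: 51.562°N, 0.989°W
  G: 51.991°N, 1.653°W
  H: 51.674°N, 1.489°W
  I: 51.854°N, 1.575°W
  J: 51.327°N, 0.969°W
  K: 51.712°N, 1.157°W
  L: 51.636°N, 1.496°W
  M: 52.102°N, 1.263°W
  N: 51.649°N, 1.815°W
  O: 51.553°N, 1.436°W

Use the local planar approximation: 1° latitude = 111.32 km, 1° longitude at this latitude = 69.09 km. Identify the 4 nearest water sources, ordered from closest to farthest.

H, K, L, I

Distances from 51.758°N, 1.355°W:
A: 37.692 km
B: 65.445 km
C: 36.168 km
D: 66.062 km
E: 33.464 km
F: 33.399 km
G: 33.116 km
H: 13.159 km
I: 18.581 km
J: 54.893 km
K: 14.607 km
L: 16.714 km
M: 38.818 km
N: 34.019 km
O: 23.497 km
Sorted: H (13.159 km) < K (14.607 km) < L (16.714 km) < I (18.581 km) < O (23.497 km) < G (33.116 km) < …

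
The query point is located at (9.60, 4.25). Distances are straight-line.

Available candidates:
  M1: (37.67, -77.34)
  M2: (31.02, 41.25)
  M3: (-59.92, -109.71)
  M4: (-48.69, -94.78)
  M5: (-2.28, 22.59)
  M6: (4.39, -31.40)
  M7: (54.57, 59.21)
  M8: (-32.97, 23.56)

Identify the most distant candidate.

Distances from (9.60, 4.25):
M1: √((28.07)² + (-81.59)²) = √(787.9249 + 6656.9281) = 86.28
M2: √((21.42)² + (37.00)²) = √(458.8164 + 1369.0000) = 42.75
M3: √((-69.52)² + (-113.96)²) = √(4833.0304 + 12986.8816) = 133.49
M4: √((-58.29)² + (-99.03)²) = √(3397.7241 + 9806.9409) = 114.91
M5: √((-11.88)² + (18.34)²) = √(141.1344 + 336.3556) = 21.85
M6: √((-5.21)² + (-35.65)²) = √(27.1441 + 1270.9225) = 36.03
M7: √((44.97)² + (54.96)²) = √(2022.3009 + 3020.6016) = 71.01
M8: √((-42.57)² + (19.31)²) = √(1812.2049 + 372.8761) = 46.74
Maximum: M3 at 133.49.

M3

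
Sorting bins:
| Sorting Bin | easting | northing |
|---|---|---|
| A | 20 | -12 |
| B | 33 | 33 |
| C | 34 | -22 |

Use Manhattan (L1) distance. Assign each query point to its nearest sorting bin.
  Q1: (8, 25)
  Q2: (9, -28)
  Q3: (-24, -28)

Q1 at (8, 25):
  A: 49
  B: 33
  C: 73
  → nearest: B (33)
Q2 at (9, -28):
  A: 27
  B: 85
  C: 31
  → nearest: A (27)
Q3 at (-24, -28):
  A: 60
  B: 118
  C: 64
  → nearest: A (60)

Q1→B; Q2→A; Q3→A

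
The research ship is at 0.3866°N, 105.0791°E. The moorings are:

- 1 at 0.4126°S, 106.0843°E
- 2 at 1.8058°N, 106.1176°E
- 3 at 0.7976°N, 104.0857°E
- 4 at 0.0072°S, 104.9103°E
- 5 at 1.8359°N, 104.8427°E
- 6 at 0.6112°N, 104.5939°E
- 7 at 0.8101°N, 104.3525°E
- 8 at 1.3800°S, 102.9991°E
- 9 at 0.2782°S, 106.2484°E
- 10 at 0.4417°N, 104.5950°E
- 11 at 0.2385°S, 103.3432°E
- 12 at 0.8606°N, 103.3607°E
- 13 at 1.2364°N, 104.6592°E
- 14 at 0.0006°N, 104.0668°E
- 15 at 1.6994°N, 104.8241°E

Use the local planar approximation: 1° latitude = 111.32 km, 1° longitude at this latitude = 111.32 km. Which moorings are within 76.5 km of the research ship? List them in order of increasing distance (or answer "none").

Distances from 0.3866°N, 105.0791°E:
1: 142.9562 km
2: 195.7654 km
3: 119.6762 km
4: 47.6954 km
5: 163.4682 km
6: 59.5187 km
7: 93.6214 km
8: 303.7889 km
9: 149.7335 km
10: 54.2380 km
11: 205.3876 km
12: 198.4363 km
13: 105.5180 km
14: 120.6037 km
15: 148.8723 km
Threshold 76.5 km: 4 (47.6954 km), 10 (54.2380 km), 6 (59.5187 km) are within range.

4, 10, 6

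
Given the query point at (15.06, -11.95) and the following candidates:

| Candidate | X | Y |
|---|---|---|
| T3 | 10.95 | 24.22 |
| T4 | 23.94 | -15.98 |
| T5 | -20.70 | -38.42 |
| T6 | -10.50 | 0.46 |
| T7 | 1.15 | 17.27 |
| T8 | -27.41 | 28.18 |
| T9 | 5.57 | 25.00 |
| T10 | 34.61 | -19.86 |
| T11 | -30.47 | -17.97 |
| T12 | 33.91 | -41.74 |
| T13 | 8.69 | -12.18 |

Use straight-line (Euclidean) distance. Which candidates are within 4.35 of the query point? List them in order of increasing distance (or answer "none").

Distances from (15.06, -11.95):
T3: √((-4.11)² + (36.17)²) = √(16.8921 + 1308.2689) = 36.40
T4: √((8.88)² + (-4.03)²) = √(78.8544 + 16.2409) = 9.75
T5: √((-35.76)² + (-26.47)²) = √(1278.7776 + 700.6609) = 44.49
T6: √((-25.56)² + (12.41)²) = √(653.3136 + 154.0081) = 28.41
T7: √((-13.91)² + (29.22)²) = √(193.4881 + 853.8084) = 32.36
T8: √((-42.47)² + (40.13)²) = √(1803.7009 + 1610.4169) = 58.43
T9: √((-9.49)² + (36.95)²) = √(90.0601 + 1365.3025) = 38.15
T10: √((19.55)² + (-7.91)²) = √(382.2025 + 62.5681) = 21.09
T11: √((-45.53)² + (-6.02)²) = √(2072.9809 + 36.2404) = 45.93
T12: √((18.85)² + (-29.79)²) = √(355.3225 + 887.4441) = 35.25
T13: √((-6.37)² + (-0.23)²) = √(40.5769 + 0.0529) = 6.37
Threshold 4.35: none within range.

none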